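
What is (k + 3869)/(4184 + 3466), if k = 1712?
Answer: 5581/7650 ≈ 0.72954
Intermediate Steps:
(k + 3869)/(4184 + 3466) = (1712 + 3869)/(4184 + 3466) = 5581/7650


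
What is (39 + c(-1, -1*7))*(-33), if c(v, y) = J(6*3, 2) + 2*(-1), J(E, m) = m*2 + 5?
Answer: -1518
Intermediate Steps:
J(E, m) = 5 + 2*m (J(E, m) = 2*m + 5 = 5 + 2*m)
c(v, y) = 7 (c(v, y) = (5 + 2*2) + 2*(-1) = (5 + 4) - 2 = 9 - 2 = 7)
(39 + c(-1, -1*7))*(-33) = (39 + 7)*(-33) = 46*(-33) = -1518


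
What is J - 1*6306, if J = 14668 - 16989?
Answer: -8627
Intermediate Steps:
J = -2321
J - 1*6306 = -2321 - 1*6306 = -2321 - 6306 = -8627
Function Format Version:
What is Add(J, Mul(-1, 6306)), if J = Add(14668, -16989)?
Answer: -8627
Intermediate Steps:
J = -2321
Add(J, Mul(-1, 6306)) = Add(-2321, Mul(-1, 6306)) = Add(-2321, -6306) = -8627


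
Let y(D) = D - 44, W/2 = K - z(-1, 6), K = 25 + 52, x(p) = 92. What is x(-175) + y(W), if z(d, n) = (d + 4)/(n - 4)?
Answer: 199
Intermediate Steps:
z(d, n) = (4 + d)/(-4 + n)
K = 77
W = 151 (W = 2*(77 - (4 - 1)/(-4 + 6)) = 2*(77 - 3/2) = 2*(151/2) = 151)
y(D) = -44 + D
x(-175) + y(W) = 92 + (-44 + 151) = 92 + 107 = 199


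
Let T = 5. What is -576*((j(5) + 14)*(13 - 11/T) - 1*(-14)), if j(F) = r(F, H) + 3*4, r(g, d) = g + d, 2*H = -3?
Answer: -957888/5 ≈ -1.9158e+5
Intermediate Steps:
H = -3/2 (H = (½)*(-3) = -3/2 ≈ -1.5000)
r(g, d) = d + g
j(F) = 21/2 + F (j(F) = (-3/2 + F) + 3*4 = (-3/2 + F) + 12 = 21/2 + F)
-576*((j(5) + 14)*(13 - 11/T) - 1*(-14)) = -576*(((21/2 + 5) + 14)*(13 - 11/5) - 1*(-14)) = -576*((31/2 + 14)*(13 - 11*⅕) + 14) = -576*(59*(13 - 11/5)/2 + 14) = -576*((59/2)*(54/5) + 14) = -576*(1593/5 + 14) = -576*1663/5 = -957888/5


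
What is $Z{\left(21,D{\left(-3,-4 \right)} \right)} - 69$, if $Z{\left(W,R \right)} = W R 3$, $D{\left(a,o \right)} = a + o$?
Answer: $-510$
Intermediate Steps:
$Z{\left(W,R \right)} = 3 R W$ ($Z{\left(W,R \right)} = R W 3 = 3 R W$)
$Z{\left(21,D{\left(-3,-4 \right)} \right)} - 69 = 3 \left(-3 - 4\right) 21 - 69 = 3 \left(-7\right) 21 - 69 = -441 - 69 = -510$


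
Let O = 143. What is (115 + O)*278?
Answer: 71724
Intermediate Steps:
(115 + O)*278 = (115 + 143)*278 = 258*278 = 71724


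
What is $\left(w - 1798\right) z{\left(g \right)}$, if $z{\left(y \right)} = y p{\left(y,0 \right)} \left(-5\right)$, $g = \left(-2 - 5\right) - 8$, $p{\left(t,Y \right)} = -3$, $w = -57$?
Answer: $417375$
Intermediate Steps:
$g = -15$ ($g = -7 - 8 = -15$)
$z{\left(y \right)} = 15 y$ ($z{\left(y \right)} = y \left(-3\right) \left(-5\right) = - 3 y \left(-5\right) = 15 y$)
$\left(w - 1798\right) z{\left(g \right)} = \left(-57 - 1798\right) 15 \left(-15\right) = \left(-57 - 1798\right) \left(-225\right) = \left(-1855\right) \left(-225\right) = 417375$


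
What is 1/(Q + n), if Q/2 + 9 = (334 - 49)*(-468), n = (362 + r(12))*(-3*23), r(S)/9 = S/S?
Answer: -1/292377 ≈ -3.4202e-6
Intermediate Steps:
r(S) = 9 (r(S) = 9*(S/S) = 9*1 = 9)
n = -25599 (n = (362 + 9)*(-3*23) = 371*(-69) = -25599)
Q = -266778 (Q = -18 + 2*((334 - 49)*(-468)) = -18 + 2*(285*(-468)) = -18 + 2*(-133380) = -18 - 266760 = -266778)
1/(Q + n) = 1/(-266778 - 25599) = 1/(-292377) = -1/292377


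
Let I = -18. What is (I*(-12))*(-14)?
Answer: -3024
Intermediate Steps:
(I*(-12))*(-14) = -18*(-12)*(-14) = 216*(-14) = -3024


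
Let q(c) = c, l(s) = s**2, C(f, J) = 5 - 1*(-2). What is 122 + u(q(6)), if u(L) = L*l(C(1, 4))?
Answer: 416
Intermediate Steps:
C(f, J) = 7 (C(f, J) = 5 + 2 = 7)
u(L) = 49*L (u(L) = L*7**2 = L*49 = 49*L)
122 + u(q(6)) = 122 + 49*6 = 122 + 294 = 416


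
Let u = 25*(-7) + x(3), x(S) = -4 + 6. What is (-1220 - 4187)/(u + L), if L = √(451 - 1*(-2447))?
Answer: 935411/27031 + 16221*√322/27031 ≈ 45.373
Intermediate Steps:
x(S) = 2
u = -173 (u = 25*(-7) + 2 = -175 + 2 = -173)
L = 3*√322 (L = √(451 + 2447) = √2898 = 3*√322 ≈ 53.833)
(-1220 - 4187)/(u + L) = (-1220 - 4187)/(-173 + 3*√322) = -5407/(-173 + 3*√322)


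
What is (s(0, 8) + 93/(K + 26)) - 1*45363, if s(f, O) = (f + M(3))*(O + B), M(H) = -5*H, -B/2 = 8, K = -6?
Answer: -904767/20 ≈ -45238.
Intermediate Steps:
B = -16 (B = -2*8 = -16)
s(f, O) = (-16 + O)*(-15 + f) (s(f, O) = (f - 5*3)*(O - 16) = (f - 15)*(-16 + O) = (-15 + f)*(-16 + O) = (-16 + O)*(-15 + f))
(s(0, 8) + 93/(K + 26)) - 1*45363 = ((240 - 16*0 - 15*8 + 8*0) + 93/(-6 + 26)) - 1*45363 = ((240 + 0 - 120 + 0) + 93/20) - 45363 = (120 + 93*(1/20)) - 45363 = (120 + 93/20) - 45363 = 2493/20 - 45363 = -904767/20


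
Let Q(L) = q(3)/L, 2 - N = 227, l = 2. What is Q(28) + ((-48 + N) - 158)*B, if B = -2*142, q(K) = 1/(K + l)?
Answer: 17136561/140 ≈ 1.2240e+5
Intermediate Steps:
N = -225 (N = 2 - 1*227 = 2 - 227 = -225)
q(K) = 1/(2 + K) (q(K) = 1/(K + 2) = 1/(2 + K))
B = -284
Q(L) = 1/(5*L) (Q(L) = 1/((2 + 3)*L) = 1/(5*L))
Q(28) + ((-48 + N) - 158)*B = (⅕)/28 + ((-48 - 225) - 158)*(-284) = (⅕)*(1/28) + (-273 - 158)*(-284) = 1/140 - 431*(-284) = 1/140 + 122404 = 17136561/140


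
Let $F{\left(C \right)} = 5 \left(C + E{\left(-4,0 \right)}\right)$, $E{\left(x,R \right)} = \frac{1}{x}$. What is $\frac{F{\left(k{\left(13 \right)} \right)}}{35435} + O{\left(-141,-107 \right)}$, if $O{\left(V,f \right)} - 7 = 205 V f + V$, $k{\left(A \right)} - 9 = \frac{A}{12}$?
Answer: $\frac{131507831981}{42522} \approx 3.0927 \cdot 10^{6}$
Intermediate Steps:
$k{\left(A \right)} = 9 + \frac{A}{12}$
$O{\left(V,f \right)} = 7 + V + 205 V f$ ($O{\left(V,f \right)} = 7 + \left(205 V f + V\right) = 7 + \left(V + 205 V f\right) = 7 + V + 205 V f$)
$F{\left(C \right)} = - \frac{5}{4} + 5 C$ ($F{\left(C \right)} = 5 \left(C + \frac{1}{-4}\right) = 5 \left(C - \frac{1}{4}\right) = 5 \left(- \frac{1}{4} + C\right) = - \frac{5}{4} + 5 C$)
$\frac{F{\left(k{\left(13 \right)} \right)}}{35435} + O{\left(-141,-107 \right)} = \frac{- \frac{5}{4} + 5 \left(9 + \frac{1}{12} \cdot 13\right)}{35435} + \left(7 - 141 + 205 \left(-141\right) \left(-107\right)\right) = \left(- \frac{5}{4} + 5 \left(9 + \frac{13}{12}\right)\right) \frac{1}{35435} + \left(7 - 141 + 3092835\right) = \left(- \frac{5}{4} + 5 \cdot \frac{121}{12}\right) \frac{1}{35435} + 3092701 = \left(- \frac{5}{4} + \frac{605}{12}\right) \frac{1}{35435} + 3092701 = \frac{295}{6} \cdot \frac{1}{35435} + 3092701 = \frac{59}{42522} + 3092701 = \frac{131507831981}{42522}$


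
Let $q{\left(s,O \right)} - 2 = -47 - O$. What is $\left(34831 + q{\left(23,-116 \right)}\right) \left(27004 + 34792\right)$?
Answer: $2156803992$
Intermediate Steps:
$q{\left(s,O \right)} = -45 - O$ ($q{\left(s,O \right)} = 2 - \left(47 + O\right) = -45 - O$)
$\left(34831 + q{\left(23,-116 \right)}\right) \left(27004 + 34792\right) = \left(34831 - -71\right) \left(27004 + 34792\right) = \left(34831 + \left(-45 + 116\right)\right) 61796 = \left(34831 + 71\right) 61796 = 34902 \cdot 61796 = 2156803992$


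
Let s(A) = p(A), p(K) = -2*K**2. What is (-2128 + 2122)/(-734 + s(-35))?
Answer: 3/1592 ≈ 0.0018844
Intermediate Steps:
s(A) = -2*A**2
(-2128 + 2122)/(-734 + s(-35)) = (-2128 + 2122)/(-734 - 2*(-35)**2) = -6/(-734 - 2*1225) = -6/(-734 - 2450) = -6/(-3184) = -6*(-1/3184) = 3/1592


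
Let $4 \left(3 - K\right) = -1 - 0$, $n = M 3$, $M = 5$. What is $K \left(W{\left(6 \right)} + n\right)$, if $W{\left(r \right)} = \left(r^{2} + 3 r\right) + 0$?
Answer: $\frac{897}{4} \approx 224.25$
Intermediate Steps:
$W{\left(r \right)} = r^{2} + 3 r$
$n = 15$ ($n = 5 \cdot 3 = 15$)
$K = \frac{13}{4}$ ($K = 3 - \frac{-1 - 0}{4} = 3 - \frac{-1 + 0}{4} = 3 - - \frac{1}{4} = 3 + \frac{1}{4} = \frac{13}{4} \approx 3.25$)
$K \left(W{\left(6 \right)} + n\right) = \frac{13 \left(6 \left(3 + 6\right) + 15\right)}{4} = \frac{13 \left(6 \cdot 9 + 15\right)}{4} = \frac{13 \left(54 + 15\right)}{4} = \frac{13}{4} \cdot 69 = \frac{897}{4}$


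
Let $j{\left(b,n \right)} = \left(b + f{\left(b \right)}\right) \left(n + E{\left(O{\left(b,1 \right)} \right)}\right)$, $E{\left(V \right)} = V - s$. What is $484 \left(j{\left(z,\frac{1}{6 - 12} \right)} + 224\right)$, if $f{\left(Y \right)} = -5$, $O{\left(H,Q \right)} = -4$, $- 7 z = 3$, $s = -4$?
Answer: $\frac{2285932}{21} \approx 1.0885 \cdot 10^{5}$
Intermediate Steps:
$z = - \frac{3}{7}$ ($z = \left(- \frac{1}{7}\right) 3 = - \frac{3}{7} \approx -0.42857$)
$E{\left(V \right)} = 4 + V$ ($E{\left(V \right)} = V - -4 = V + 4 = 4 + V$)
$j{\left(b,n \right)} = n \left(-5 + b\right)$ ($j{\left(b,n \right)} = \left(b - 5\right) \left(n + \left(4 - 4\right)\right) = \left(-5 + b\right) \left(n + 0\right) = \left(-5 + b\right) n = n \left(-5 + b\right)$)
$484 \left(j{\left(z,\frac{1}{6 - 12} \right)} + 224\right) = 484 \left(\frac{-5 - \frac{3}{7}}{6 - 12} + 224\right) = 484 \left(\frac{1}{-6} \left(- \frac{38}{7}\right) + 224\right) = 484 \left(\left(- \frac{1}{6}\right) \left(- \frac{38}{7}\right) + 224\right) = 484 \left(\frac{19}{21} + 224\right) = 484 \cdot \frac{4723}{21} = \frac{2285932}{21}$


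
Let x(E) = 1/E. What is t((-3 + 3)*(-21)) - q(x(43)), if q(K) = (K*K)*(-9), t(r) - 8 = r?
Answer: 14801/1849 ≈ 8.0049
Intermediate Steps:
t(r) = 8 + r
q(K) = -9*K² (q(K) = K²*(-9) = -9*K²)
t((-3 + 3)*(-21)) - q(x(43)) = (8 + (-3 + 3)*(-21)) - (-9)*(1/43)² = (8 + 0*(-21)) - (-9)*(1/43)² = (8 + 0) - (-9)/1849 = 8 - 1*(-9/1849) = 8 + 9/1849 = 14801/1849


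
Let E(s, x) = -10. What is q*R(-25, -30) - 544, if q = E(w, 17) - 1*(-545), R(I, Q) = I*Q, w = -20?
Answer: 400706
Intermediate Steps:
q = 535 (q = -10 - 1*(-545) = -10 + 545 = 535)
q*R(-25, -30) - 544 = 535*(-25*(-30)) - 544 = 535*750 - 544 = 401250 - 544 = 400706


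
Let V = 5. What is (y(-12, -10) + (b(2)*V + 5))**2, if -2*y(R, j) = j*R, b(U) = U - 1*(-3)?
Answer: 900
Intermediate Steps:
b(U) = 3 + U (b(U) = U + 3 = 3 + U)
y(R, j) = -R*j/2 (y(R, j) = -j*R/2 = -R*j/2)
(y(-12, -10) + (b(2)*V + 5))**2 = (-1/2*(-12)*(-10) + ((3 + 2)*5 + 5))**2 = (-60 + (5*5 + 5))**2 = (-60 + (25 + 5))**2 = (-60 + 30)**2 = (-30)**2 = 900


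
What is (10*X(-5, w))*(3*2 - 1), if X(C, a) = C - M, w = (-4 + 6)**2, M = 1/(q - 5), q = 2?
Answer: -700/3 ≈ -233.33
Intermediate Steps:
M = -1/3 (M = 1/(2 - 5) = 1/(-3) = -1/3 ≈ -0.33333)
w = 4 (w = 2**2 = 4)
X(C, a) = 1/3 + C (X(C, a) = C - 1*(-1/3) = C + 1/3 = 1/3 + C)
(10*X(-5, w))*(3*2 - 1) = (10*(1/3 - 5))*(3*2 - 1) = (10*(-14/3))*(6 - 1) = -140/3*5 = -700/3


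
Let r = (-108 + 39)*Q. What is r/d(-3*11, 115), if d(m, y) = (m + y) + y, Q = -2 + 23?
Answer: -1449/197 ≈ -7.3553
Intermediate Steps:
Q = 21
r = -1449 (r = (-108 + 39)*21 = -69*21 = -1449)
d(m, y) = m + 2*y
r/d(-3*11, 115) = -1449/(-3*11 + 2*115) = -1449/(-33 + 230) = -1449/197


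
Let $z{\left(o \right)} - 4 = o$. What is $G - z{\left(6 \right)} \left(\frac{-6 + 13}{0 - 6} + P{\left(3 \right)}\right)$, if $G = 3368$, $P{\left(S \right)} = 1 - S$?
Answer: $\frac{10199}{3} \approx 3399.7$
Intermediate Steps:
$z{\left(o \right)} = 4 + o$
$G - z{\left(6 \right)} \left(\frac{-6 + 13}{0 - 6} + P{\left(3 \right)}\right) = 3368 - \left(4 + 6\right) \left(\frac{-6 + 13}{0 - 6} + \left(1 - 3\right)\right) = 3368 - 10 \left(\frac{7}{-6} + \left(1 - 3\right)\right) = 3368 - 10 \left(7 \left(- \frac{1}{6}\right) - 2\right) = 3368 - 10 \left(- \frac{7}{6} - 2\right) = 3368 - 10 \left(- \frac{19}{6}\right) = 3368 - - \frac{95}{3} = 3368 + \frac{95}{3} = \frac{10199}{3}$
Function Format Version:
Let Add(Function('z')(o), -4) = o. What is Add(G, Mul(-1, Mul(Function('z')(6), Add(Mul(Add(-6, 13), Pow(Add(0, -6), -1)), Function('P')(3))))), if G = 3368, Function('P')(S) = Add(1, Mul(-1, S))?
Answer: Rational(10199, 3) ≈ 3399.7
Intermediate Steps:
Function('z')(o) = Add(4, o)
Add(G, Mul(-1, Mul(Function('z')(6), Add(Mul(Add(-6, 13), Pow(Add(0, -6), -1)), Function('P')(3))))) = Add(3368, Mul(-1, Mul(Add(4, 6), Add(Mul(Add(-6, 13), Pow(Add(0, -6), -1)), Add(1, Mul(-1, 3)))))) = Add(3368, Mul(-1, Mul(10, Add(Mul(7, Pow(-6, -1)), Add(1, -3))))) = Add(3368, Mul(-1, Mul(10, Add(Mul(7, Rational(-1, 6)), -2)))) = Add(3368, Mul(-1, Mul(10, Add(Rational(-7, 6), -2)))) = Add(3368, Mul(-1, Mul(10, Rational(-19, 6)))) = Add(3368, Mul(-1, Rational(-95, 3))) = Add(3368, Rational(95, 3)) = Rational(10199, 3)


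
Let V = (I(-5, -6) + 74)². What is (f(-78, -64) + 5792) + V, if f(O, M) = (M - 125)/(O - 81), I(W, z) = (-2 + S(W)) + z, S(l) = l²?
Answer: 745932/53 ≈ 14074.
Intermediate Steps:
I(W, z) = -2 + z + W² (I(W, z) = (-2 + W²) + z = -2 + z + W²)
f(O, M) = (-125 + M)/(-81 + O)
V = 8281 (V = ((-2 - 6 + (-5)²) + 74)² = ((-2 - 6 + 25) + 74)² = (17 + 74)² = 91² = 8281)
(f(-78, -64) + 5792) + V = ((-125 - 64)/(-81 - 78) + 5792) + 8281 = (-189/(-159) + 5792) + 8281 = (-1/159*(-189) + 5792) + 8281 = (63/53 + 5792) + 8281 = 307039/53 + 8281 = 745932/53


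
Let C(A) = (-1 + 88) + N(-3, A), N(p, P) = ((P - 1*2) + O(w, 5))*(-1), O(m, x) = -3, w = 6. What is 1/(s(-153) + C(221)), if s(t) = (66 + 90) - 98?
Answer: -1/71 ≈ -0.014085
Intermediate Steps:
s(t) = 58 (s(t) = 156 - 98 = 58)
N(p, P) = 5 - P (N(p, P) = ((P - 1*2) - 3)*(-1) = ((P - 2) - 3)*(-1) = ((-2 + P) - 3)*(-1) = (-5 + P)*(-1) = 5 - P)
C(A) = 92 - A (C(A) = (-1 + 88) + (5 - A) = 87 + (5 - A) = 92 - A)
1/(s(-153) + C(221)) = 1/(58 + (92 - 1*221)) = 1/(58 + (92 - 221)) = 1/(58 - 129) = 1/(-71) = -1/71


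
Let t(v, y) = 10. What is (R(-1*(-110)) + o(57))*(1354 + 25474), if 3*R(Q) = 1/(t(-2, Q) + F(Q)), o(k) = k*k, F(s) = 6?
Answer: 1045976771/12 ≈ 8.7165e+7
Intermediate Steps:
o(k) = k**2
R(Q) = 1/48 (R(Q) = 1/(3*(10 + 6)) = (1/3)/16 = (1/3)*(1/16) = 1/48)
(R(-1*(-110)) + o(57))*(1354 + 25474) = (1/48 + 57**2)*(1354 + 25474) = (1/48 + 3249)*26828 = (155953/48)*26828 = 1045976771/12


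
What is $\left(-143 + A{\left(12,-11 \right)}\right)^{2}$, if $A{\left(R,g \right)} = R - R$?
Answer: $20449$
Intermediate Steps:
$A{\left(R,g \right)} = 0$
$\left(-143 + A{\left(12,-11 \right)}\right)^{2} = \left(-143 + 0\right)^{2} = \left(-143\right)^{2} = 20449$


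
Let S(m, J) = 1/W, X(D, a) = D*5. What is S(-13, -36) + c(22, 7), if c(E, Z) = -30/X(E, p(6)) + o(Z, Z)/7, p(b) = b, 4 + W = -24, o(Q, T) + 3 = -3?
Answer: -359/308 ≈ -1.1656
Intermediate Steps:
o(Q, T) = -6 (o(Q, T) = -3 - 3 = -6)
W = -28 (W = -4 - 24 = -28)
X(D, a) = 5*D
S(m, J) = -1/28 (S(m, J) = 1/(-28) = -1/28)
c(E, Z) = -6/7 - 6/E (c(E, Z) = -30*1/(5*E) - 6/7 = -6/E - 6*1/7 = -6/E - 6/7 = -6/7 - 6/E)
S(-13, -36) + c(22, 7) = -1/28 + (-6/7 - 6/22) = -1/28 + (-6/7 - 6*1/22) = -1/28 + (-6/7 - 3/11) = -1/28 - 87/77 = -359/308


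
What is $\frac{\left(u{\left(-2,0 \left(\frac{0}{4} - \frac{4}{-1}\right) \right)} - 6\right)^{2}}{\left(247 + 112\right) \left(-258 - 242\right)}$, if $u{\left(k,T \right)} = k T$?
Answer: $- \frac{9}{44875} \approx -0.00020056$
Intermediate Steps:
$u{\left(k,T \right)} = T k$
$\frac{\left(u{\left(-2,0 \left(\frac{0}{4} - \frac{4}{-1}\right) \right)} - 6\right)^{2}}{\left(247 + 112\right) \left(-258 - 242\right)} = \frac{\left(0 \left(\frac{0}{4} - \frac{4}{-1}\right) \left(-2\right) - 6\right)^{2}}{\left(247 + 112\right) \left(-258 - 242\right)} = \frac{\left(0 \left(0 \cdot \frac{1}{4} - -4\right) \left(-2\right) - 6\right)^{2}}{359 \left(-500\right)} = \frac{\left(0 \left(0 + 4\right) \left(-2\right) - 6\right)^{2}}{-179500} = \left(0 \cdot 4 \left(-2\right) - 6\right)^{2} \left(- \frac{1}{179500}\right) = \left(0 \left(-2\right) - 6\right)^{2} \left(- \frac{1}{179500}\right) = \left(0 - 6\right)^{2} \left(- \frac{1}{179500}\right) = \left(-6\right)^{2} \left(- \frac{1}{179500}\right) = 36 \left(- \frac{1}{179500}\right) = - \frac{9}{44875}$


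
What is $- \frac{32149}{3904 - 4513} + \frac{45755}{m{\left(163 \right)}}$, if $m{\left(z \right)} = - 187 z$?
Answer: $\frac{952068874}{18562929} \approx 51.289$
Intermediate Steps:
$- \frac{32149}{3904 - 4513} + \frac{45755}{m{\left(163 \right)}} = - \frac{32149}{3904 - 4513} + \frac{45755}{\left(-187\right) 163} = - \frac{32149}{3904 - 4513} + \frac{45755}{-30481} = - \frac{32149}{-609} + 45755 \left(- \frac{1}{30481}\right) = \left(-32149\right) \left(- \frac{1}{609}\right) - \frac{45755}{30481} = \frac{32149}{609} - \frac{45755}{30481} = \frac{952068874}{18562929}$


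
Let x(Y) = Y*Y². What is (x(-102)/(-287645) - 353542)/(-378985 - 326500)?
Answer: 101693527382/202929232825 ≈ 0.50113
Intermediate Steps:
x(Y) = Y³
(x(-102)/(-287645) - 353542)/(-378985 - 326500) = ((-102)³/(-287645) - 353542)/(-378985 - 326500) = (-1061208*(-1/287645) - 353542)/(-705485) = (1061208/287645 - 353542)*(-1/705485) = -101693527382/287645*(-1/705485) = 101693527382/202929232825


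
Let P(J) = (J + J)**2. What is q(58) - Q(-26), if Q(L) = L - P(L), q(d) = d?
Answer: 2788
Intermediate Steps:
P(J) = 4*J**2 (P(J) = (2*J)**2 = 4*J**2)
Q(L) = L - 4*L**2
q(58) - Q(-26) = 58 - (-26)*(1 - 4*(-26)) = 58 - (-26)*(1 + 104) = 58 - (-26)*105 = 58 - 1*(-2730) = 58 + 2730 = 2788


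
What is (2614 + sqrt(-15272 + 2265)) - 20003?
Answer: -17389 + I*sqrt(13007) ≈ -17389.0 + 114.05*I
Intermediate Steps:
(2614 + sqrt(-15272 + 2265)) - 20003 = (2614 + sqrt(-13007)) - 20003 = (2614 + I*sqrt(13007)) - 20003 = -17389 + I*sqrt(13007)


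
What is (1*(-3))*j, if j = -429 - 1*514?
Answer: 2829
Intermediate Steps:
j = -943 (j = -429 - 514 = -943)
(1*(-3))*j = (1*(-3))*(-943) = -3*(-943) = 2829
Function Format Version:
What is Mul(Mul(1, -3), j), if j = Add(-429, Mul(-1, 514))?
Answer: 2829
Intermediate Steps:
j = -943 (j = Add(-429, -514) = -943)
Mul(Mul(1, -3), j) = Mul(Mul(1, -3), -943) = Mul(-3, -943) = 2829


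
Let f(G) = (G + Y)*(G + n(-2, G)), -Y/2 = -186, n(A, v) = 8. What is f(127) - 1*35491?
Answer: 31874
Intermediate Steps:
Y = 372 (Y = -2*(-186) = 372)
f(G) = (8 + G)*(372 + G) (f(G) = (G + 372)*(G + 8) = (372 + G)*(8 + G) = (8 + G)*(372 + G))
f(127) - 1*35491 = (2976 + 127² + 380*127) - 1*35491 = (2976 + 16129 + 48260) - 35491 = 67365 - 35491 = 31874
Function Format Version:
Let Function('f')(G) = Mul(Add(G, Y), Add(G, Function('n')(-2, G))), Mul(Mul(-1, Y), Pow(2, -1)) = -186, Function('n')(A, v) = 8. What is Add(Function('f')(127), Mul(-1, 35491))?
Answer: 31874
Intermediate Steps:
Y = 372 (Y = Mul(-2, -186) = 372)
Function('f')(G) = Mul(Add(8, G), Add(372, G)) (Function('f')(G) = Mul(Add(G, 372), Add(G, 8)) = Mul(Add(372, G), Add(8, G)) = Mul(Add(8, G), Add(372, G)))
Add(Function('f')(127), Mul(-1, 35491)) = Add(Add(2976, Pow(127, 2), Mul(380, 127)), Mul(-1, 35491)) = Add(Add(2976, 16129, 48260), -35491) = Add(67365, -35491) = 31874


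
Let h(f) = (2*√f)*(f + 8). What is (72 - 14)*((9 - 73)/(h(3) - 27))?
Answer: -33408/241 - 81664*√3/723 ≈ -334.26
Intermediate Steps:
h(f) = 2*√f*(8 + f) (h(f) = (2*√f)*(8 + f) = 2*√f*(8 + f))
(72 - 14)*((9 - 73)/(h(3) - 27)) = (72 - 14)*((9 - 73)/(2*√3*(8 + 3) - 27)) = 58*(-64/(2*√3*11 - 27)) = 58*(-64/(22*√3 - 27)) = 58*(-64/(-27 + 22*√3)) = -3712/(-27 + 22*√3)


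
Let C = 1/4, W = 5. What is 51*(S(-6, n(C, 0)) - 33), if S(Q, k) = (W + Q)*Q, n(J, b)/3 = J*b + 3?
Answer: -1377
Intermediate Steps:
C = 1/4 ≈ 0.25000
n(J, b) = 9 + 3*J*b (n(J, b) = 3*(J*b + 3) = 3*(3 + J*b) = 9 + 3*J*b)
S(Q, k) = Q*(5 + Q) (S(Q, k) = (5 + Q)*Q = Q*(5 + Q))
51*(S(-6, n(C, 0)) - 33) = 51*(-6*(5 - 6) - 33) = 51*(-6*(-1) - 33) = 51*(6 - 33) = 51*(-27) = -1377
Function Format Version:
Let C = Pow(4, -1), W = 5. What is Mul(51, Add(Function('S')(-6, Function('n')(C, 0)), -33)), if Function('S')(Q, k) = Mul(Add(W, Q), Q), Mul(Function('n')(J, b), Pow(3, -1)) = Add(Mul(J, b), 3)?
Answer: -1377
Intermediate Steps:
C = Rational(1, 4) ≈ 0.25000
Function('n')(J, b) = Add(9, Mul(3, J, b)) (Function('n')(J, b) = Mul(3, Add(Mul(J, b), 3)) = Mul(3, Add(3, Mul(J, b))) = Add(9, Mul(3, J, b)))
Function('S')(Q, k) = Mul(Q, Add(5, Q)) (Function('S')(Q, k) = Mul(Add(5, Q), Q) = Mul(Q, Add(5, Q)))
Mul(51, Add(Function('S')(-6, Function('n')(C, 0)), -33)) = Mul(51, Add(Mul(-6, Add(5, -6)), -33)) = Mul(51, Add(Mul(-6, -1), -33)) = Mul(51, Add(6, -33)) = Mul(51, -27) = -1377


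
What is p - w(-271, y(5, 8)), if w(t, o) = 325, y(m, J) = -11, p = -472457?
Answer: -472782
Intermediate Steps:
p - w(-271, y(5, 8)) = -472457 - 1*325 = -472457 - 325 = -472782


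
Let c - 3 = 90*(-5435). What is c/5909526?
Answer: -163049/1969842 ≈ -0.082773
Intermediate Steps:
c = -489147 (c = 3 + 90*(-5435) = 3 - 489150 = -489147)
c/5909526 = -489147/5909526 = -489147*1/5909526 = -163049/1969842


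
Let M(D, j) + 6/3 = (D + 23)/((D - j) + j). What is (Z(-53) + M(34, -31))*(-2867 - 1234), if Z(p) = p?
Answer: 7435113/34 ≈ 2.1868e+5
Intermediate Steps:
M(D, j) = -2 + (23 + D)/D (M(D, j) = -2 + (D + 23)/((D - j) + j) = -2 + (23 + D)/D)
(Z(-53) + M(34, -31))*(-2867 - 1234) = (-53 + (23 - 1*34)/34)*(-2867 - 1234) = (-53 + (23 - 34)/34)*(-4101) = (-53 + (1/34)*(-11))*(-4101) = (-53 - 11/34)*(-4101) = -1813/34*(-4101) = 7435113/34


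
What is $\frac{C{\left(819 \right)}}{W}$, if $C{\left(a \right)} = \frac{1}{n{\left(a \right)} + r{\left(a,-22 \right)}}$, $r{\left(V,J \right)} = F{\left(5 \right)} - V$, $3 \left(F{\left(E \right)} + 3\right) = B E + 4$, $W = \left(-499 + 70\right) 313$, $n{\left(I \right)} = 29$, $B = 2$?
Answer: $\frac{1}{105855035} \approx 9.4469 \cdot 10^{-9}$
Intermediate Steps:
$W = -134277$ ($W = \left(-429\right) 313 = -134277$)
$F{\left(E \right)} = - \frac{5}{3} + \frac{2 E}{3}$ ($F{\left(E \right)} = -3 + \frac{2 E + 4}{3} = -3 + \frac{4 + 2 E}{3} = -3 + \left(\frac{4}{3} + \frac{2 E}{3}\right) = - \frac{5}{3} + \frac{2 E}{3}$)
$r{\left(V,J \right)} = \frac{5}{3} - V$ ($r{\left(V,J \right)} = \left(- \frac{5}{3} + \frac{2}{3} \cdot 5\right) - V = \left(- \frac{5}{3} + \frac{10}{3}\right) - V = \frac{5}{3} - V$)
$C{\left(a \right)} = \frac{1}{\frac{92}{3} - a}$ ($C{\left(a \right)} = \frac{1}{29 - \left(- \frac{5}{3} + a\right)} = \frac{1}{\frac{92}{3} - a}$)
$\frac{C{\left(819 \right)}}{W} = \frac{\left(-3\right) \frac{1}{-92 + 3 \cdot 819}}{-134277} = - \frac{3}{-92 + 2457} \left(- \frac{1}{134277}\right) = - \frac{3}{2365} \left(- \frac{1}{134277}\right) = \left(-3\right) \frac{1}{2365} \left(- \frac{1}{134277}\right) = \left(- \frac{3}{2365}\right) \left(- \frac{1}{134277}\right) = \frac{1}{105855035}$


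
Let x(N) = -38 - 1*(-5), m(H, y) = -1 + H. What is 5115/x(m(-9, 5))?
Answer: -155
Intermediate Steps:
x(N) = -33 (x(N) = -38 + 5 = -33)
5115/x(m(-9, 5)) = 5115/(-33) = 5115*(-1/33) = -155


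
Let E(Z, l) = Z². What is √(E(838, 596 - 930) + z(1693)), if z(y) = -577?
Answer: 3*√77963 ≈ 837.66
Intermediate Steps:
√(E(838, 596 - 930) + z(1693)) = √(838² - 577) = √(702244 - 577) = √701667 = 3*√77963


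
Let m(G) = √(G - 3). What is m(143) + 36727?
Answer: 36727 + 2*√35 ≈ 36739.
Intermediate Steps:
m(G) = √(-3 + G)
m(143) + 36727 = √(-3 + 143) + 36727 = √140 + 36727 = 2*√35 + 36727 = 36727 + 2*√35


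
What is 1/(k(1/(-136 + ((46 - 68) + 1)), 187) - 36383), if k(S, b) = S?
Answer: -157/5712132 ≈ -2.7485e-5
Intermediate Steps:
1/(k(1/(-136 + ((46 - 68) + 1)), 187) - 36383) = 1/(1/(-136 + ((46 - 68) + 1)) - 36383) = 1/(1/(-136 + (-22 + 1)) - 36383) = 1/(1/(-136 - 21) - 36383) = 1/(1/(-157) - 36383) = 1/(-1/157 - 36383) = 1/(-5712132/157) = -157/5712132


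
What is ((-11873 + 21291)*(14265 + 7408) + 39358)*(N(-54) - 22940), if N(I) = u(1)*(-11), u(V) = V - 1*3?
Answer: -4678839690896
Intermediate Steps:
u(V) = -3 + V (u(V) = V - 3 = -3 + V)
N(I) = 22 (N(I) = (-3 + 1)*(-11) = -2*(-11) = 22)
((-11873 + 21291)*(14265 + 7408) + 39358)*(N(-54) - 22940) = ((-11873 + 21291)*(14265 + 7408) + 39358)*(22 - 22940) = (9418*21673 + 39358)*(-22918) = (204116314 + 39358)*(-22918) = 204155672*(-22918) = -4678839690896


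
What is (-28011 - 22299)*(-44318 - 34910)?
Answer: 3985960680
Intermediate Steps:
(-28011 - 22299)*(-44318 - 34910) = -50310*(-79228) = 3985960680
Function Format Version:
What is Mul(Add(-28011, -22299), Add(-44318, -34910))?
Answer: 3985960680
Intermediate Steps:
Mul(Add(-28011, -22299), Add(-44318, -34910)) = Mul(-50310, -79228) = 3985960680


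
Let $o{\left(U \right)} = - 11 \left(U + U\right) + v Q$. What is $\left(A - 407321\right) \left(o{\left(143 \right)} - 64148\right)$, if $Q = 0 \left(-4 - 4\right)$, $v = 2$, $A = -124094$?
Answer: $35761041010$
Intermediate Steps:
$Q = 0$ ($Q = 0 \left(-8\right) = 0$)
$o{\left(U \right)} = - 22 U$ ($o{\left(U \right)} = - 11 \left(U + U\right) + 2 \cdot 0 = - 11 \cdot 2 U + 0 = - 22 U + 0 = - 22 U$)
$\left(A - 407321\right) \left(o{\left(143 \right)} - 64148\right) = \left(-124094 - 407321\right) \left(\left(-22\right) 143 - 64148\right) = - 531415 \left(-3146 - 64148\right) = \left(-531415\right) \left(-67294\right) = 35761041010$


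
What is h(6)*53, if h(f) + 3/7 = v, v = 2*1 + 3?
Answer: 1696/7 ≈ 242.29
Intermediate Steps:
v = 5 (v = 2 + 3 = 5)
h(f) = 32/7 (h(f) = -3/7 + 5 = 32/7)
h(6)*53 = (32/7)*53 = 1696/7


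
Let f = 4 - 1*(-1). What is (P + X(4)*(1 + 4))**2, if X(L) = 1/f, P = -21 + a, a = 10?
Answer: 100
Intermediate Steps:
P = -11 (P = -21 + 10 = -11)
f = 5 (f = 4 + 1 = 5)
X(L) = 1/5
(P + X(4)*(1 + 4))**2 = (-11 + (1 + 4)/5)**2 = (-11 + (1/5)*5)**2 = (-11 + 1)**2 = (-10)**2 = 100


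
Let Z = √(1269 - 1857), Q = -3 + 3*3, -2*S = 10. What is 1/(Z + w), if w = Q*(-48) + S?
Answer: -293/86437 - 14*I*√3/86437 ≈ -0.0033898 - 0.00028054*I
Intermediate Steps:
S = -5 (S = -½*10 = -5)
Q = 6 (Q = -3 + 9 = 6)
Z = 14*I*√3 (Z = √(-588) = 14*I*√3 ≈ 24.249*I)
w = -293 (w = 6*(-48) - 5 = -288 - 5 = -293)
1/(Z + w) = 1/(14*I*√3 - 293) = 1/(-293 + 14*I*√3)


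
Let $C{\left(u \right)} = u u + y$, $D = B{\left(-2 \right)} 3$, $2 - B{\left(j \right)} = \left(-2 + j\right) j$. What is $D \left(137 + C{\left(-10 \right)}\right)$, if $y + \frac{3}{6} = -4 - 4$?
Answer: $-4113$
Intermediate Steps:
$B{\left(j \right)} = 2 - j \left(-2 + j\right)$ ($B{\left(j \right)} = 2 - \left(-2 + j\right) j = 2 - j \left(-2 + j\right)$)
$y = - \frac{17}{2}$ ($y = - \frac{1}{2} - 8 = - \frac{17}{2} \approx -8.5$)
$D = -18$ ($D = \left(2 - \left(-2\right)^{2} + 2 \left(-2\right)\right) 3 = \left(2 - 4 - 4\right) 3 = \left(-6\right) 3 = -18$)
$C{\left(u \right)} = - \frac{17}{2} + u^{2}$ ($C{\left(u \right)} = u u - \frac{17}{2} = u^{2} - \frac{17}{2} = - \frac{17}{2} + u^{2}$)
$D \left(137 + C{\left(-10 \right)}\right) = - 18 \left(137 - \left(\frac{17}{2} - \left(-10\right)^{2}\right)\right) = - 18 \left(137 + \left(- \frac{17}{2} + 100\right)\right) = - 18 \left(137 + \frac{183}{2}\right) = \left(-18\right) \frac{457}{2} = -4113$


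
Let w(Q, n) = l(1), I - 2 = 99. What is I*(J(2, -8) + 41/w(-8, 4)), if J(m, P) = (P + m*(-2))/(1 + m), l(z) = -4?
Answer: -5757/4 ≈ -1439.3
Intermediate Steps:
I = 101 (I = 2 + 99 = 101)
w(Q, n) = -4
J(m, P) = (P - 2*m)/(1 + m)
I*(J(2, -8) + 41/w(-8, 4)) = 101*((-8 - 2*2)/(1 + 2) + 41/(-4)) = 101*((-8 - 4)/3 + 41*(-1/4)) = 101*((1/3)*(-12) - 41/4) = 101*(-4 - 41/4) = 101*(-57/4) = -5757/4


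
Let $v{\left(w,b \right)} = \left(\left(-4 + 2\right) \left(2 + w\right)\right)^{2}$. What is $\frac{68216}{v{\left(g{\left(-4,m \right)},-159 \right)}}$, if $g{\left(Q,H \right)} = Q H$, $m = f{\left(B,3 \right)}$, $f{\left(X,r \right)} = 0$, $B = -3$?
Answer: $\frac{8527}{2} \approx 4263.5$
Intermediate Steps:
$m = 0$
$g{\left(Q,H \right)} = H Q$
$v{\left(w,b \right)} = \left(-4 - 2 w\right)^{2}$ ($v{\left(w,b \right)} = \left(- 2 \left(2 + w\right)\right)^{2} = \left(-4 - 2 w\right)^{2}$)
$\frac{68216}{v{\left(g{\left(-4,m \right)},-159 \right)}} = \frac{68216}{4 \left(2 + 0 \left(-4\right)\right)^{2}} = \frac{68216}{4 \left(2 + 0\right)^{2}} = \frac{68216}{4 \cdot 2^{2}} = \frac{68216}{4 \cdot 4} = \frac{68216}{16} = 68216 \cdot \frac{1}{16} = \frac{8527}{2}$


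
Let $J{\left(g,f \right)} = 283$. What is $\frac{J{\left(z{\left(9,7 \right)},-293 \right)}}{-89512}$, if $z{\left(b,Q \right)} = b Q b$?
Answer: $- \frac{283}{89512} \approx -0.0031616$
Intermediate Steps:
$z{\left(b,Q \right)} = Q b^{2}$ ($z{\left(b,Q \right)} = Q b b = Q b^{2}$)
$\frac{J{\left(z{\left(9,7 \right)},-293 \right)}}{-89512} = \frac{283}{-89512} = 283 \left(- \frac{1}{89512}\right) = - \frac{283}{89512}$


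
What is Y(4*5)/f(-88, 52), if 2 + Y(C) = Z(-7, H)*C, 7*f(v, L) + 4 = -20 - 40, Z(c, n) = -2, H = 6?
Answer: 147/32 ≈ 4.5938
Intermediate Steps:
f(v, L) = -64/7 (f(v, L) = -4/7 + (-20 - 40)/7 = -4/7 + (⅐)*(-60) = -4/7 - 60/7 = -64/7)
Y(C) = -2 - 2*C
Y(4*5)/f(-88, 52) = (-2 - 8*5)/(-64/7) = (-2 - 2*20)*(-7/64) = (-2 - 40)*(-7/64) = -42*(-7/64) = 147/32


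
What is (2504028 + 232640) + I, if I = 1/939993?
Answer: 2572448763325/939993 ≈ 2.7367e+6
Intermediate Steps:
I = 1/939993 ≈ 1.0638e-6
(2504028 + 232640) + I = (2504028 + 232640) + 1/939993 = 2736668 + 1/939993 = 2572448763325/939993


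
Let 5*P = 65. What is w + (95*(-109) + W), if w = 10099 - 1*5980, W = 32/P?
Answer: -81036/13 ≈ -6233.5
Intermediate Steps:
P = 13 (P = (1/5)*65 = 13)
W = 32/13 ≈ 2.4615
w = 4119 (w = 10099 - 5980 = 4119)
w + (95*(-109) + W) = 4119 + (95*(-109) + 32/13) = 4119 + (-10355 + 32/13) = 4119 - 134583/13 = -81036/13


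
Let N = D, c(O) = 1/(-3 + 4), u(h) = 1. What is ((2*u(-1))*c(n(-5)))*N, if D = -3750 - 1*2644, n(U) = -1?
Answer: -12788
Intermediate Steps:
c(O) = 1 (c(O) = 1/1 = 1)
D = -6394 (D = -3750 - 2644 = -6394)
N = -6394
((2*u(-1))*c(n(-5)))*N = ((2*1)*1)*(-6394) = (2*1)*(-6394) = 2*(-6394) = -12788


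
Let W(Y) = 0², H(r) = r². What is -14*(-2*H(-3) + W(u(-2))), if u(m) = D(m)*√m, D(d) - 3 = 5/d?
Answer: 252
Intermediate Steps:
D(d) = 3 + 5/d
u(m) = √m*(3 + 5/m) (u(m) = (3 + 5/m)*√m = √m*(3 + 5/m))
W(Y) = 0
-14*(-2*H(-3) + W(u(-2))) = -14*(-2*(-3)² + 0) = -14*(-2*9 + 0) = -14*(-18 + 0) = -14*(-18) = 252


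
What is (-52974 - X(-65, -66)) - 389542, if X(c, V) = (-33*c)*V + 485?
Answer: -301431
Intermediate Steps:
X(c, V) = 485 - 33*V*c (X(c, V) = -33*V*c + 485 = 485 - 33*V*c)
(-52974 - X(-65, -66)) - 389542 = (-52974 - (485 - 33*(-66)*(-65))) - 389542 = (-52974 - (485 - 141570)) - 389542 = (-52974 - 1*(-141085)) - 389542 = (-52974 + 141085) - 389542 = 88111 - 389542 = -301431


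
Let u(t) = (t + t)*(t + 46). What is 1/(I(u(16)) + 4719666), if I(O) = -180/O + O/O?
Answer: 496/2340954787 ≈ 2.1188e-7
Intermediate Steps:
u(t) = 2*t*(46 + t) (u(t) = (2*t)*(46 + t) = 2*t*(46 + t))
I(O) = 1 - 180/O (I(O) = -180/O + 1 = 1 - 180/O)
1/(I(u(16)) + 4719666) = 1/((-180 + 2*16*(46 + 16))/((2*16*(46 + 16))) + 4719666) = 1/((-180 + 2*16*62)/((2*16*62)) + 4719666) = 1/((-180 + 1984)/1984 + 4719666) = 1/((1/1984)*1804 + 4719666) = 1/(451/496 + 4719666) = 1/(2340954787/496) = 496/2340954787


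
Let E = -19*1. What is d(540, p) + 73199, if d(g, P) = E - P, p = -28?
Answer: 73208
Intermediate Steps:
E = -19
d(g, P) = -19 - P
d(540, p) + 73199 = (-19 - 1*(-28)) + 73199 = (-19 + 28) + 73199 = 9 + 73199 = 73208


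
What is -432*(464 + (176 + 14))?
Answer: -282528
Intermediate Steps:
-432*(464 + (176 + 14)) = -432*(464 + 190) = -432*654 = -282528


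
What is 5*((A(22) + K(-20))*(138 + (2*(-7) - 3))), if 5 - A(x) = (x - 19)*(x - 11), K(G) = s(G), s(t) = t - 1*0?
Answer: -29040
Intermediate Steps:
s(t) = t (s(t) = t + 0 = t)
K(G) = G
A(x) = 5 - (-19 + x)*(-11 + x) (A(x) = 5 - (x - 19)*(x - 11) = 5 - (-19 + x)*(-11 + x))
5*((A(22) + K(-20))*(138 + (2*(-7) - 3))) = 5*(((-204 - 1*22² + 30*22) - 20)*(138 + (2*(-7) - 3))) = 5*(((-204 - 1*484 + 660) - 20)*(138 + (-14 - 3))) = 5*(((-204 - 484 + 660) - 20)*(138 - 17)) = 5*((-28 - 20)*121) = 5*(-48*121) = 5*(-5808) = -29040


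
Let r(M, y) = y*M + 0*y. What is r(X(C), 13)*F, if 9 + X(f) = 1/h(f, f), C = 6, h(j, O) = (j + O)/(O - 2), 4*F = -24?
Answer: 676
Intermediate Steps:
F = -6 (F = (¼)*(-24) = -6)
h(j, O) = (O + j)/(-2 + O)
X(f) = -9 + (-2 + f)/(2*f) (X(f) = -9 + 1/((f + f)/(-2 + f)) = -9 + 1/((2*f)/(-2 + f)) = -9 + 1/(2*f/(-2 + f)) = -9 + (-2 + f)/(2*f))
r(M, y) = M*y (r(M, y) = M*y + 0 = M*y)
r(X(C), 13)*F = ((-17/2 - 1/6)*13)*(-6) = ((-17/2 - 1*⅙)*13)*(-6) = ((-17/2 - ⅙)*13)*(-6) = -26/3*13*(-6) = -338/3*(-6) = 676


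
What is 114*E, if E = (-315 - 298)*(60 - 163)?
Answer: 7197846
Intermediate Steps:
E = 63139 (E = -613*(-103) = 63139)
114*E = 114*63139 = 7197846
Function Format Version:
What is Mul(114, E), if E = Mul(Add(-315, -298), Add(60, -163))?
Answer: 7197846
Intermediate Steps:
E = 63139 (E = Mul(-613, -103) = 63139)
Mul(114, E) = Mul(114, 63139) = 7197846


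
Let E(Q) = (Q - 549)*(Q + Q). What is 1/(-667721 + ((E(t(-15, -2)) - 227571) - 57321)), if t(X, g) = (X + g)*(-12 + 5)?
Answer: -1/1054953 ≈ -9.4791e-7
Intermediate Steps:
t(X, g) = -7*X - 7*g (t(X, g) = (X + g)*(-7) = -7*X - 7*g)
E(Q) = 2*Q*(-549 + Q) (E(Q) = (-549 + Q)*(2*Q) = 2*Q*(-549 + Q))
1/(-667721 + ((E(t(-15, -2)) - 227571) - 57321)) = 1/(-667721 + ((2*(-7*(-15) - 7*(-2))*(-549 + (-7*(-15) - 7*(-2))) - 227571) - 57321)) = 1/(-667721 + ((2*(105 + 14)*(-549 + (105 + 14)) - 227571) - 57321)) = 1/(-667721 + ((2*119*(-549 + 119) - 227571) - 57321)) = 1/(-667721 + ((2*119*(-430) - 227571) - 57321)) = 1/(-667721 + ((-102340 - 227571) - 57321)) = 1/(-667721 + (-329911 - 57321)) = 1/(-667721 - 387232) = 1/(-1054953) = -1/1054953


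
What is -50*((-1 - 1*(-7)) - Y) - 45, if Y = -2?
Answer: -445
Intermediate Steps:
-50*((-1 - 1*(-7)) - Y) - 45 = -50*((-1 - 1*(-7)) - 1*(-2)) - 45 = -50*((-1 + 7) + 2) - 45 = -50*(6 + 2) - 45 = -50*8 - 45 = -400 - 45 = -445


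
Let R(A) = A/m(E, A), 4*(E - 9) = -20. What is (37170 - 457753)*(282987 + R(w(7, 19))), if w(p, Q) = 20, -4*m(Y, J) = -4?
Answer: -119027933081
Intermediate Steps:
E = 4 (E = 9 + (¼)*(-20) = 9 - 5 = 4)
m(Y, J) = 1 (m(Y, J) = -¼*(-4) = 1)
R(A) = A (R(A) = A/1 = A*1 = A)
(37170 - 457753)*(282987 + R(w(7, 19))) = (37170 - 457753)*(282987 + 20) = -420583*283007 = -119027933081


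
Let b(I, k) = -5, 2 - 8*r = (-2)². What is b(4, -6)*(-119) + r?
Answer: 2379/4 ≈ 594.75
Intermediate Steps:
r = -¼ (r = ¼ - ⅛*(-2)² = ¼ - ⅛*4 = ¼ - ½ = -¼ ≈ -0.25000)
b(4, -6)*(-119) + r = -5*(-119) - ¼ = 595 - ¼ = 2379/4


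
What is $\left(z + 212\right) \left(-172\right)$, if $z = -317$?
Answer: $18060$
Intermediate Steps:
$\left(z + 212\right) \left(-172\right) = \left(-317 + 212\right) \left(-172\right) = \left(-105\right) \left(-172\right) = 18060$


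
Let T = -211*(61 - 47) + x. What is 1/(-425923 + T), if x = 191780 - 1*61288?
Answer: -1/298385 ≈ -3.3514e-6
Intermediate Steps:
x = 130492 (x = 191780 - 61288 = 130492)
T = 127538 (T = -211*(61 - 47) + 130492 = -211*14 + 130492 = -2954 + 130492 = 127538)
1/(-425923 + T) = 1/(-425923 + 127538) = 1/(-298385) = -1/298385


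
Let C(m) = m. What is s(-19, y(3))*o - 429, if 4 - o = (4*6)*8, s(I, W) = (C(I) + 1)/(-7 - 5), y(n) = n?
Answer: -711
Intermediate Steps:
s(I, W) = -1/12 - I/12 (s(I, W) = (I + 1)/(-7 - 5) = (1 + I)/(-12) = (1 + I)*(-1/12) = -1/12 - I/12)
o = -188 (o = 4 - 4*6*8 = 4 - 24*8 = 4 - 1*192 = 4 - 192 = -188)
s(-19, y(3))*o - 429 = (-1/12 - 1/12*(-19))*(-188) - 429 = (-1/12 + 19/12)*(-188) - 429 = (3/2)*(-188) - 429 = -282 - 429 = -711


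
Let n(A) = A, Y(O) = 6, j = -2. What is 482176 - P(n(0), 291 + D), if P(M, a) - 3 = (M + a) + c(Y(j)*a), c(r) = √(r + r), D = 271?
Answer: 481611 - 2*√1686 ≈ 4.8153e+5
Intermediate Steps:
c(r) = √2*√r (c(r) = √(2*r) = √2*√r)
P(M, a) = 3 + M + a + 2*√3*√a (P(M, a) = 3 + ((M + a) + √2*√(6*a)) = 3 + ((M + a) + √2*(√6*√a)) = 3 + ((M + a) + 2*√3*√a) = 3 + (M + a + 2*√3*√a) = 3 + M + a + 2*√3*√a)
482176 - P(n(0), 291 + D) = 482176 - (3 + 0 + (291 + 271) + 2*√3*√(291 + 271)) = 482176 - (3 + 0 + 562 + 2*√3*√562) = 482176 - (3 + 0 + 562 + 2*√1686) = 482176 - (565 + 2*√1686) = 482176 + (-565 - 2*√1686) = 481611 - 2*√1686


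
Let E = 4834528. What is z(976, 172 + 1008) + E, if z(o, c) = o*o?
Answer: 5787104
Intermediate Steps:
z(o, c) = o**2
z(976, 172 + 1008) + E = 976**2 + 4834528 = 952576 + 4834528 = 5787104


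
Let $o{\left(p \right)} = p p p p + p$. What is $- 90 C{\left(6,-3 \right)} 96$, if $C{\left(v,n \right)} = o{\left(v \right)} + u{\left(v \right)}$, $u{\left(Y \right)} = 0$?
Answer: $-11249280$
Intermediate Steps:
$o{\left(p \right)} = p + p^{4}$ ($o{\left(p \right)} = p^{2} p p + p = p^{3} p + p = p^{4} + p = p + p^{4}$)
$C{\left(v,n \right)} = v + v^{4}$ ($C{\left(v,n \right)} = \left(v + v^{4}\right) + 0 = v + v^{4}$)
$- 90 C{\left(6,-3 \right)} 96 = - 90 \left(6 + 6^{4}\right) 96 = - 90 \left(6 + 1296\right) 96 = \left(-90\right) 1302 \cdot 96 = \left(-117180\right) 96 = -11249280$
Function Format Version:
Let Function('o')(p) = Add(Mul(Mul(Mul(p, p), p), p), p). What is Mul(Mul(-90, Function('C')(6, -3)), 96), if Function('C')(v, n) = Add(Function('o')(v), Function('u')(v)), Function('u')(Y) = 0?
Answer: -11249280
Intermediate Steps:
Function('o')(p) = Add(p, Pow(p, 4)) (Function('o')(p) = Add(Mul(Mul(Pow(p, 2), p), p), p) = Add(Mul(Pow(p, 3), p), p) = Add(Pow(p, 4), p) = Add(p, Pow(p, 4)))
Function('C')(v, n) = Add(v, Pow(v, 4)) (Function('C')(v, n) = Add(Add(v, Pow(v, 4)), 0) = Add(v, Pow(v, 4)))
Mul(Mul(-90, Function('C')(6, -3)), 96) = Mul(Mul(-90, Add(6, Pow(6, 4))), 96) = Mul(Mul(-90, Add(6, 1296)), 96) = Mul(Mul(-90, 1302), 96) = Mul(-117180, 96) = -11249280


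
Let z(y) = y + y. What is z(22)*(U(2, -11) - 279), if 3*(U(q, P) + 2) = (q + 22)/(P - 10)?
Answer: -259996/21 ≈ -12381.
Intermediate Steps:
z(y) = 2*y
U(q, P) = -2 + (22 + q)/(3*(-10 + P)) (U(q, P) = -2 + ((q + 22)/(P - 10))/3 = -2 + ((22 + q)/(-10 + P))/3 = -2 + (22 + q)/(3*(-10 + P)))
z(22)*(U(2, -11) - 279) = (2*22)*((82 + 2 - 6*(-11))/(3*(-10 - 11)) - 279) = 44*((⅓)*(82 + 2 + 66)/(-21) - 279) = 44*((⅓)*(-1/21)*150 - 279) = 44*(-50/21 - 279) = 44*(-5909/21) = -259996/21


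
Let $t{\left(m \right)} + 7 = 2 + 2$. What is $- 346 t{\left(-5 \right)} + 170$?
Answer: $1208$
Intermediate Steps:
$t{\left(m \right)} = -3$ ($t{\left(m \right)} = -7 + \left(2 + 2\right) = -7 + 4 = -3$)
$- 346 t{\left(-5 \right)} + 170 = \left(-346\right) \left(-3\right) + 170 = 1038 + 170 = 1208$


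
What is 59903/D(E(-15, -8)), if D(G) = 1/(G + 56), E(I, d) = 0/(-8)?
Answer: 3354568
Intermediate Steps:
E(I, d) = 0 (E(I, d) = 0*(-⅛) = 0)
D(G) = 1/(56 + G)
59903/D(E(-15, -8)) = 59903/(1/(56 + 0)) = 59903/(1/56) = 59903*56 = 3354568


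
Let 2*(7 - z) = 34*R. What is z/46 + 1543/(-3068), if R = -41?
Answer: 1044447/70564 ≈ 14.801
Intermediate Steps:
z = 704 (z = 7 - 17*(-41) = 7 - ½*(-1394) = 7 + 697 = 704)
z/46 + 1543/(-3068) = 704/46 + 1543/(-3068) = 704*(1/46) + 1543*(-1/3068) = 352/23 - 1543/3068 = 1044447/70564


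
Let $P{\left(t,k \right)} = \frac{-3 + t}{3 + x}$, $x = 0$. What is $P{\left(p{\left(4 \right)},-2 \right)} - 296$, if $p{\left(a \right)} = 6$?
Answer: $-295$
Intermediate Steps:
$P{\left(t,k \right)} = -1 + \frac{t}{3}$ ($P{\left(t,k \right)} = \frac{-3 + t}{3 + 0} = \frac{-3 + t}{3} = \left(-3 + t\right) \frac{1}{3} = -1 + \frac{t}{3}$)
$P{\left(p{\left(4 \right)},-2 \right)} - 296 = \left(-1 + \frac{1}{3} \cdot 6\right) - 296 = \left(-1 + 2\right) - 296 = 1 - 296 = -295$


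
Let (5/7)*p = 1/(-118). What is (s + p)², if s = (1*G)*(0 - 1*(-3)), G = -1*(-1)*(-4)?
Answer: 50225569/348100 ≈ 144.28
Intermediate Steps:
G = -4 (G = 1*(-4) = -4)
s = -12 (s = (1*(-4))*(0 - 1*(-3)) = -4*(0 + 3) = -4*3 = -12)
p = -7/590 (p = (7/5)/(-118) = (7/5)*(-1/118) = -7/590 ≈ -0.011864)
(s + p)² = (-12 - 7/590)² = (-7087/590)² = 50225569/348100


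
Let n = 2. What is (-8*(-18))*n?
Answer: 288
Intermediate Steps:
(-8*(-18))*n = -8*(-18)*2 = 144*2 = 288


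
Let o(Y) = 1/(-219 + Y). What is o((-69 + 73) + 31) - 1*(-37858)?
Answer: 6965871/184 ≈ 37858.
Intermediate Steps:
o((-69 + 73) + 31) - 1*(-37858) = 1/(-219 + ((-69 + 73) + 31)) - 1*(-37858) = 1/(-219 + (4 + 31)) + 37858 = 1/(-219 + 35) + 37858 = 1/(-184) + 37858 = -1/184 + 37858 = 6965871/184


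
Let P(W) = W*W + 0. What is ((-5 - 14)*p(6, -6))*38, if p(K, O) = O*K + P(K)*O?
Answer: 181944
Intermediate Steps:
P(W) = W² (P(W) = W² + 0 = W²)
p(K, O) = K*O + O*K² (p(K, O) = O*K + K²*O = K*O + O*K²)
((-5 - 14)*p(6, -6))*38 = ((-5 - 14)*(6*(-6)*(1 + 6)))*38 = -114*(-6)*7*38 = -19*(-252)*38 = 4788*38 = 181944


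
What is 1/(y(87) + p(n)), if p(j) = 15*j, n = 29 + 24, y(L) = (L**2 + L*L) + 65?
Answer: 1/15998 ≈ 6.2508e-5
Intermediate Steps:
y(L) = 65 + 2*L**2 (y(L) = (L**2 + L**2) + 65 = 2*L**2 + 65 = 65 + 2*L**2)
n = 53
1/(y(87) + p(n)) = 1/((65 + 2*87**2) + 15*53) = 1/((65 + 2*7569) + 795) = 1/((65 + 15138) + 795) = 1/(15203 + 795) = 1/15998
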